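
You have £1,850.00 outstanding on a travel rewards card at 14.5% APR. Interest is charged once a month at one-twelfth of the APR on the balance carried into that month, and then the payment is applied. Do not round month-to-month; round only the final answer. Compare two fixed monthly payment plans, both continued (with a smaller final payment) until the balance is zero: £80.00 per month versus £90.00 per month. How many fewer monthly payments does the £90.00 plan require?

Monthly rate r = 14.5%/12 = 1.20833% = 0.0120833.
At £80.00/mo: n = ⌈−ln(1 − rB₀/P)/ln(1+r)⌉ = 28 payments (last £22.84); total interest = total paid − £1,850.00 = £332.84.
At £90.00/mo: 24 payments (last £69.58); total interest £289.58.
Payments saved = 28 − 24 = 4.

4 fewer payments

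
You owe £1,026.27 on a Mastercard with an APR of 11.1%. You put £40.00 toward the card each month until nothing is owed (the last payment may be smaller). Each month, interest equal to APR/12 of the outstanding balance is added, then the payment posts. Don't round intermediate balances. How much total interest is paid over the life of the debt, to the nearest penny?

Monthly rate r = 11.1%/12 = 0.925% = 0.00925.
Payoff takes n = ⌈−ln(1 − rB₀/P)/ln(1+r)⌉ = ⌈29.424⌉ = 30 payments; the last is £17.01.
Total paid = 29·£40.00 + £17.01 = £1,177.01.
Total interest = total paid − principal = £1,177.01 − £1,026.27 = £150.74.

£150.74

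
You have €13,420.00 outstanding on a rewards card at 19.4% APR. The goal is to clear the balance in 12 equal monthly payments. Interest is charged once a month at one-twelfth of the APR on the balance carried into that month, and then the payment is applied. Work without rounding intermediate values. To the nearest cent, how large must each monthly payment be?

Monthly rate r = 19.4%/12 = 1.61667% = 0.0161667.
Level-payment amortization: P = B₀·r / (1 − (1+r)^(−n)) = 13420.00·0.0161667 / (1 − 1.01617^(−12)).
Denominator 1 − (1+r)^(−12) = 0.175063225.
P = 216.957 / 0.175063225 ≈ 1239.30.

€1,239.30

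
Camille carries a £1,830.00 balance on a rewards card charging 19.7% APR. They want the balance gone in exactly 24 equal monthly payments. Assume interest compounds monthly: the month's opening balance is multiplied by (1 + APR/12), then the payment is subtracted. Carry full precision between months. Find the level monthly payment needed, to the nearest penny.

Monthly rate r = 19.7%/12 = 1.64167% = 0.0164167.
Level-payment amortization: P = B₀·r / (1 − (1+r)^(−n)) = 1830.00·0.0164167 / (1 − 1.01642^(−24)).
Denominator 1 − (1+r)^(−24) = 0.323485151.
P = 30.0425 / 0.323485151 ≈ 92.87.

£92.87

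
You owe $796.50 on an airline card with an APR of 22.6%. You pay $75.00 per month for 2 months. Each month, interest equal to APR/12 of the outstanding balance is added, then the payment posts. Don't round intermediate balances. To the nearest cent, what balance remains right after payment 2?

$675.37

Monthly rate r = 22.6%/12 = 1.88333% = 0.0188333.
Each month: B ← B·(1+r) − $75.00.
Month 1: interest $15.00; balance after payment $736.50.
Month 2: interest $13.87; balance after payment $675.37.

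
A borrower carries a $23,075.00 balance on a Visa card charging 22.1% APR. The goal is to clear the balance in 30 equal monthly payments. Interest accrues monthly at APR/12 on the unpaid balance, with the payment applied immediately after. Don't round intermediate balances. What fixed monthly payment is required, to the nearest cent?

Monthly rate r = 22.1%/12 = 1.84167% = 0.0184167.
Level-payment amortization: P = B₀·r / (1 − (1+r)^(−n)) = 23075.00·0.0184167 / (1 − 1.01842^(−30)).
Denominator 1 − (1+r)^(−30) = 0.421590978.
P = 424.965 / 0.421590978 ≈ 1008.00.

$1,008.00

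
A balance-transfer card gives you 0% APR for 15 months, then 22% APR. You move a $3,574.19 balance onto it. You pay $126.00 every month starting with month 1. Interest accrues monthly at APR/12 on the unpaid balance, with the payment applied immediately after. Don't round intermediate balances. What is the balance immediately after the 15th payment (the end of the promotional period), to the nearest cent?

$1,684.19

Promo months 1–15 at r₀ = 0%/12 = 0; months 16+ at r₁ = 22%/12 = 0.0183333.
After month 15 (no interest yet): B = $3,574.19 − 15·$126.00 = $1,684.19.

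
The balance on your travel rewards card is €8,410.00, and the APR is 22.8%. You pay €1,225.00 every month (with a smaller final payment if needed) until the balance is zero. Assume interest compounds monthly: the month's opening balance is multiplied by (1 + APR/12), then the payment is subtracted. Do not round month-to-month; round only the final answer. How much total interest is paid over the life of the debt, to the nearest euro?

€690

Monthly rate r = 22.8%/12 = 1.9% = 0.019.
Payoff takes n = ⌈−ln(1 − rB₀/P)/ln(1+r)⌉ = ⌈7.426⌉ = 8 payments; the last is €524.57.
Total paid = 7·€1,225.00 + €524.57 = €9,099.57.
Total interest = total paid − principal = €9,099.57 − €8,410.00 = €689.57.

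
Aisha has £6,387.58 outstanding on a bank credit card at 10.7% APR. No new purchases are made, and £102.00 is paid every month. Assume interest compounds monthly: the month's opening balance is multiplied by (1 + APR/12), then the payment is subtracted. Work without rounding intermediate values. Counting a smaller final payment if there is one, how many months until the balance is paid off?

93 months

Monthly rate r = 10.7%/12 = 0.891667% = 0.00891667.
Recurrence: B ← B·(1+r) − £102.00.
Month 1: interest £56.96; balance after payment £6,342.54.
Month 2: interest £56.55; balance after payment £6,297.09.
Closed form: n = −ln(1 − rB₀/P)/ln(1+r) = −ln(0.44161)/ln(1.00892) ≈ 92.071, so the balance reaches zero during payment 93.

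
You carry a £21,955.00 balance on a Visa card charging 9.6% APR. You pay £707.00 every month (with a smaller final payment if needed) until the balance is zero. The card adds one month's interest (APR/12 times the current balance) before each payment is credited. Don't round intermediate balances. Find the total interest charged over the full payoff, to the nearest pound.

Monthly rate r = 9.6%/12 = 0.8% = 0.008.
Payoff takes n = ⌈−ln(1 − rB₀/P)/ln(1+r)⌉ = ⌈35.841⌉ = 36 payments; the last is £595.29.
Total paid = 35·£707.00 + £595.29 = £25,340.29.
Total interest = total paid − principal = £25,340.29 − £21,955.00 = £3,385.29.

£3,385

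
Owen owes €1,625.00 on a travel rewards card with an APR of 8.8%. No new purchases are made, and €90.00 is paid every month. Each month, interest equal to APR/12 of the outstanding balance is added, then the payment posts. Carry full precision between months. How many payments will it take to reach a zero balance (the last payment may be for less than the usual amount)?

Monthly rate r = 8.8%/12 = 0.733333% = 0.00733333.
Recurrence: B ← B·(1+r) − €90.00.
Month 1: interest €11.92; balance after payment €1,546.92.
Month 2: interest €11.34; balance after payment €1,468.26.
Closed form: n = −ln(1 − rB₀/P)/ln(1+r) = −ln(0.86759)/ln(1.00733) ≈ 19.439, so the balance reaches zero during payment 20.

20 payments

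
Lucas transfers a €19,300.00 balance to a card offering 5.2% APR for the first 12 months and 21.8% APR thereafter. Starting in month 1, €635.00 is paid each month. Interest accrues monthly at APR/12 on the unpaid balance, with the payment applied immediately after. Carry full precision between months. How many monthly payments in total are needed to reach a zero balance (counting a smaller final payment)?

Promo months 1–12 at r₀ = 5.2%/12 = 0.00433333; months 13+ at r₁ = 21.8%/12 = 0.0181667.
After month 12: iterate B ← B·(1+r₀) − €635.00 for 12 months → €12,523.61.
Then at r₁ with €635.00/mo: n₂ = −ln(1 − r₁·B/P)/ln(1+r₁) ≈ 24.64 → 25 more payments.

37 payments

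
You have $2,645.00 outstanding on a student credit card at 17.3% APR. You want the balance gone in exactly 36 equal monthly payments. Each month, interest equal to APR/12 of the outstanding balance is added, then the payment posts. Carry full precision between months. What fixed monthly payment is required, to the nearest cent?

$94.70

Monthly rate r = 17.3%/12 = 1.44167% = 0.0144167.
Level-payment amortization: P = B₀·r / (1 − (1+r)^(−n)) = 2645.00·0.0144167 / (1 − 1.01442^(−36)).
Denominator 1 − (1+r)^(−36) = 0.402675312.
P = 38.1321 / 0.402675312 ≈ 94.70.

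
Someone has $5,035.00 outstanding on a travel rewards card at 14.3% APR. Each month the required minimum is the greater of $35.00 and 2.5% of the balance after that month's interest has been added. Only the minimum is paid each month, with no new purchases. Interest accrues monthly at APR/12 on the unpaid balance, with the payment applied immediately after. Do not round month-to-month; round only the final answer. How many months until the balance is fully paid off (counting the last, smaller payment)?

150 months

Monthly rate r = 14.3%/12 = 1.19167% = 0.0119167.
While 2.5% of the post-interest balance exceeds $35.00, each month B ← (B·(1+r))·(1 − 0.025), i.e. B shrinks by the factor (1+r)·0.975 = 0.98662.
This holds for months 1–96. Entering month 97 the balance is $1,381.46; 2.5% of the post-interest balance is now below $35.00, so the flat $35.00 minimum applies from here.
From month 97 a fixed $35.00 at rate r clears $1,381.46 in 54 more payments. Total: 96 + 54 = 150 months.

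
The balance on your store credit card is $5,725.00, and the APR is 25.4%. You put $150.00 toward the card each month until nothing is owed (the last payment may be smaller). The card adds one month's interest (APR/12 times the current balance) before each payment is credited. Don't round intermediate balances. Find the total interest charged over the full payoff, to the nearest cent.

$6,088.21

Monthly rate r = 25.4%/12 = 2.11667% = 0.0211667.
Payoff takes n = ⌈−ln(1 − rB₀/P)/ln(1+r)⌉ = ⌈78.753⌉ = 79 payments; the last is $113.21.
Total paid = 78·$150.00 + $113.21 = $11,813.21.
Total interest = total paid − principal = $11,813.21 − $5,725.00 = $6,088.21.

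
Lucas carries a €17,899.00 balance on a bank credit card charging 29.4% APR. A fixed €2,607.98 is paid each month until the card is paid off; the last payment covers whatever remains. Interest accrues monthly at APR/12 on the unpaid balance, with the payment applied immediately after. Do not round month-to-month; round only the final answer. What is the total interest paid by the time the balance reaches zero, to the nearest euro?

€1,945

Monthly rate r = 29.4%/12 = 2.45% = 0.0245.
Payoff takes n = ⌈−ln(1 − rB₀/P)/ln(1+r)⌉ = ⌈7.606⌉ = 8 payments; the last is €1,587.90.
Total paid = 7·€2,607.98 + €1,587.90 = €19,843.76.
Total interest = total paid − principal = €19,843.76 − €17,899.00 = €1,944.76.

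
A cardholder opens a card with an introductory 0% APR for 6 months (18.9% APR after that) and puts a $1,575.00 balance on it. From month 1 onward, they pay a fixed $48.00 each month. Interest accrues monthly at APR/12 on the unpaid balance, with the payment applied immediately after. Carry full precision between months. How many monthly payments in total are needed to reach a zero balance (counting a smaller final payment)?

42 months

Promo months 1–6 at r₀ = 0%/12 = 0; months 7+ at r₁ = 18.9%/12 = 0.01575.
After month 6 (no interest yet): B = $1,575.00 − 6·$48.00 = $1,287.00.
Then at r₁ with $48.00/mo: n₂ = −ln(1 − r₁·B/P)/ln(1+r₁) ≈ 35.11 → 36 more payments.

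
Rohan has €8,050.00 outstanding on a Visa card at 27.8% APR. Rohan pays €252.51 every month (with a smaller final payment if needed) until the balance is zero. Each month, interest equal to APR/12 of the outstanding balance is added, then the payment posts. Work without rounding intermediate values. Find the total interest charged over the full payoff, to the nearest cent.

Monthly rate r = 27.8%/12 = 2.31667% = 0.0231667.
Payoff takes n = ⌈−ln(1 − rB₀/P)/ln(1+r)⌉ = ⌈58.575⌉ = 59 payments; the last is €146.02.
Total paid = 58·€252.51 + €146.02 = €14,791.60.
Total interest = total paid − principal = €14,791.60 − €8,050.00 = €6,741.60.

€6,741.60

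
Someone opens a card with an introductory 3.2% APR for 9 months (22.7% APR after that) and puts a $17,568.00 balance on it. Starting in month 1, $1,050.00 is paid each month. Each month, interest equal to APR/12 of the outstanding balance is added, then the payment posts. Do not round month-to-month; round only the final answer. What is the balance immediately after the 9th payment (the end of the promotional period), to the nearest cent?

$8,442.73

Promo months 1–9 at r₀ = 3.2%/12 = 0.00266667; months 10+ at r₁ = 22.7%/12 = 0.0189167.
After month 9: iterate B ← B·(1+r₀) − $1,050.00 for 9 months → $8,442.73.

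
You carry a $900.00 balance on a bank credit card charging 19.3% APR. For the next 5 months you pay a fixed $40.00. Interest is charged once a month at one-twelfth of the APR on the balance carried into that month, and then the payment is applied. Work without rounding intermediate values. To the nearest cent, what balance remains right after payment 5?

Monthly rate r = 19.3%/12 = 1.60833% = 0.0160833.
Each month: B ← B·(1+r) − $40.00.
Month 1: interest $14.48; balance after payment $874.48.
Month 2: interest $14.06; balance after payment $848.54.
Month 3: interest $13.65; balance after payment $822.19.
Month 4: interest $13.22; balance after payment $795.41.
Month 5: interest $12.79; balance after payment $768.20.

$768.20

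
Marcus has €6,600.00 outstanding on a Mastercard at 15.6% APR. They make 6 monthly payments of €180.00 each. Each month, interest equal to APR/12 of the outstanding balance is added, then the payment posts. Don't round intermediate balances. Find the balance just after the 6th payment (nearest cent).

€6,016.11

Monthly rate r = 15.6%/12 = 1.3% = 0.013.
Each month: B ← B·(1+r) − €180.00.
Month 1: interest €85.80; balance after payment €6,505.80.
Month 2: interest €84.58; balance after payment €6,410.38.
Month 3: interest €83.33; balance after payment €6,313.71.
Month 4: interest €82.08; balance after payment €6,215.79.
Month 5: interest €80.81; balance after payment €6,116.59.
Month 6: interest €79.52; balance after payment €6,016.11.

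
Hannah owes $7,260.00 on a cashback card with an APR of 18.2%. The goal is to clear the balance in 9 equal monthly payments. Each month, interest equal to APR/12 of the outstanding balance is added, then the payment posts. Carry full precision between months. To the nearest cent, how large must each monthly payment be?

Monthly rate r = 18.2%/12 = 1.51667% = 0.0151667.
Level-payment amortization: P = B₀·r / (1 − (1+r)^(−n)) = 7260.00·0.0151667 / (1 − 1.01517^(−9)).
Denominator 1 − (1+r)^(−9) = 0.1266992.
P = 110.11 / 0.1266992 ≈ 869.07.

$869.07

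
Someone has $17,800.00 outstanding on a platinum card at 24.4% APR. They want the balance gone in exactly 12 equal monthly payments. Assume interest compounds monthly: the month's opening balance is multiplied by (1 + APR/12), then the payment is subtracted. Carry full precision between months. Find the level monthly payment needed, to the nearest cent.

Monthly rate r = 24.4%/12 = 2.03333% = 0.0203333.
Level-payment amortization: P = B₀·r / (1 − (1+r)^(−n)) = 17800.00·0.0203333 / (1 − 1.02033^(−12)).
Denominator 1 − (1+r)^(−12) = 0.214592396.
P = 361.933 / 0.214592396 ≈ 1686.61.

$1,686.61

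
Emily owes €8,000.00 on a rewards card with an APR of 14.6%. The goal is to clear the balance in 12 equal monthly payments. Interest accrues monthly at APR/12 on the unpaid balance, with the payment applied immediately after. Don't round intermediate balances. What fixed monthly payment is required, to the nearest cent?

Monthly rate r = 14.6%/12 = 1.21667% = 0.0121667.
Level-payment amortization: P = B₀·r / (1 − (1+r)^(−n)) = 8000.00·0.0121667 / (1 − 1.01217^(−12)).
Denominator 1 − (1+r)^(−12) = 0.135080614.
P = 97.3333 / 0.135080614 ≈ 720.56.

€720.56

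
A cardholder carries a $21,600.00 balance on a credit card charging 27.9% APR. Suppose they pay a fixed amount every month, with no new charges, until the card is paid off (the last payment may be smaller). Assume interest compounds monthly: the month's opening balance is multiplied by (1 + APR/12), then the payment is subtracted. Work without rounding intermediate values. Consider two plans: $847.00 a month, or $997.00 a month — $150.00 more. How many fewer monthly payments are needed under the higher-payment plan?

9 fewer payments

Monthly rate r = 27.9%/12 = 2.325% = 0.02325.
At $847.00/mo: n = ⌈−ln(1 − rB₀/P)/ln(1+r)⌉ = 40 payments (last $88.11); total interest = total paid − $21,600.00 = $11,521.11.
At $997.00/mo: 31 payments (last $483.58); total interest $8,793.58.
Payments saved = 40 − 31 = 9.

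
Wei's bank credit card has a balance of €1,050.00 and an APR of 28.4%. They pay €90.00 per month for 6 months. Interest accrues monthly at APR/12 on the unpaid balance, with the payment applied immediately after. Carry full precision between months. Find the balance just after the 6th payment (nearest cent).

Monthly rate r = 28.4%/12 = 2.36667% = 0.0236667.
Each month: B ← B·(1+r) − €90.00.
Month 1: interest €24.85; balance after payment €984.85.
Month 2: interest €23.31; balance after payment €918.16.
Month 3: interest €21.73; balance after payment €849.89.
Month 4: interest €20.11; balance after payment €780.00.
Month 5: interest €18.46; balance after payment €708.46.
Month 6: interest €16.77; balance after payment €635.23.

€635.23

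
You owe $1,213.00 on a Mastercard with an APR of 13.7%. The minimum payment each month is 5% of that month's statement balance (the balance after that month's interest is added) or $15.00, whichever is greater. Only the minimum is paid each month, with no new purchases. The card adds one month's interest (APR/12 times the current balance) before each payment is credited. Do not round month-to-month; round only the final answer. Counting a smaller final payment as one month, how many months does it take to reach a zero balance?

58 months

Monthly rate r = 13.7%/12 = 1.14167% = 0.0114167.
While 5% of the post-interest balance exceeds $15.00, each month B ← (B·(1+r))·(1 − 0.05), i.e. B shrinks by the factor (1+r)·0.95 = 0.96085.
This holds for months 1–36. Entering month 37 the balance is $288.00; 5% of the post-interest balance is now below $15.00, so the flat $15.00 minimum applies from here.
From month 37 a fixed $15.00 at rate r clears $288.00 in 22 more payments. Total: 36 + 22 = 58 months.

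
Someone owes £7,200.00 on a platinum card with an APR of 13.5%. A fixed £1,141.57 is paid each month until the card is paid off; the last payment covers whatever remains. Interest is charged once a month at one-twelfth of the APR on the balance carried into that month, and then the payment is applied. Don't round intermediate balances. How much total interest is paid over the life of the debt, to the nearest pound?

£312

Monthly rate r = 13.5%/12 = 1.125% = 0.01125.
Payoff takes n = ⌈−ln(1 − rB₀/P)/ln(1+r)⌉ = ⌈6.579⌉ = 7 payments; the last is £662.27.
Total paid = 6·£1,141.57 + £662.27 = £7,511.69.
Total interest = total paid − principal = £7,511.69 − £7,200.00 = £311.69.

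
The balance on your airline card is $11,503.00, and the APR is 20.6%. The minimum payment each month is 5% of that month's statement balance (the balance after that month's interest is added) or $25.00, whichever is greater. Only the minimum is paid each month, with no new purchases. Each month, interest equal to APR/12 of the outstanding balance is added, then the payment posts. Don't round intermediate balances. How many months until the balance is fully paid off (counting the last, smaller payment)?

Monthly rate r = 20.6%/12 = 1.71667% = 0.0171667.
While 5% of the post-interest balance exceeds $25.00, each month B ← (B·(1+r))·(1 − 0.05), i.e. B shrinks by the factor (1+r)·0.95 = 0.96631.
This holds for months 1–92. Entering month 93 the balance is $491.43; 5% of the post-interest balance is now below $25.00, so the flat $25.00 minimum applies from here.
From month 93 a fixed $25.00 at rate r clears $491.43 in 25 more payments. Total: 92 + 25 = 117 months.

117 months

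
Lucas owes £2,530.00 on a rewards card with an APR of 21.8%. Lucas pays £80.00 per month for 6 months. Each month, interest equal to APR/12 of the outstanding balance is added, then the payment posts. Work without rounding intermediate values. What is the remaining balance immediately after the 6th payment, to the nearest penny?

£2,316.27

Monthly rate r = 21.8%/12 = 1.81667% = 0.0181667.
Each month: B ← B·(1+r) − £80.00.
Month 1: interest £45.96; balance after payment £2,495.96.
Month 2: interest £45.34; balance after payment £2,461.30.
Month 3: interest £44.71; balance after payment £2,426.02.
Month 4: interest £44.07; balance after payment £2,390.09.
Month 5: interest £43.42; balance after payment £2,353.51.
Month 6: interest £42.76; balance after payment £2,316.27.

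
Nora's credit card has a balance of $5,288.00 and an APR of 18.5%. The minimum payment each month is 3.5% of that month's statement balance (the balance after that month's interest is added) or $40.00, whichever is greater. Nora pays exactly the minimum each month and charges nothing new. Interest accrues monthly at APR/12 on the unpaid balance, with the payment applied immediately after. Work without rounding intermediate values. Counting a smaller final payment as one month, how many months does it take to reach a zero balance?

114 months

Monthly rate r = 18.5%/12 = 1.54167% = 0.0154167.
While 3.5% of the post-interest balance exceeds $40.00, each month B ← (B·(1+r))·(1 − 0.035), i.e. B shrinks by the factor (1+r)·0.965 = 0.97988.
This holds for months 1–77. Entering month 78 the balance is $1,105.36; 3.5% of the post-interest balance is now below $40.00, so the flat $40.00 minimum applies from here.
From month 78 a fixed $40.00 at rate r clears $1,105.36 in 37 more payments. Total: 77 + 37 = 114 months.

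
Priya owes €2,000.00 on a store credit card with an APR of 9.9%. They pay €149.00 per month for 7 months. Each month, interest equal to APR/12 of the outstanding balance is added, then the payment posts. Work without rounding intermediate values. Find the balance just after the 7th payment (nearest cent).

€1,049.23

Monthly rate r = 9.9%/12 = 0.825% = 0.00825.
Each month: B ← B·(1+r) − €149.00.
Month 1: interest €16.50; balance after payment €1,867.50.
Month 2: interest €15.41; balance after payment €1,733.91.
Month 3: interest €14.30; balance after payment €1,599.21.
Month 4: interest €13.19; balance after payment €1,463.41.
Month 5: interest €12.07; balance after payment €1,326.48.
Month 6: interest €10.94; balance after payment €1,188.42.
Month 7: interest €9.80; balance after payment €1,049.23.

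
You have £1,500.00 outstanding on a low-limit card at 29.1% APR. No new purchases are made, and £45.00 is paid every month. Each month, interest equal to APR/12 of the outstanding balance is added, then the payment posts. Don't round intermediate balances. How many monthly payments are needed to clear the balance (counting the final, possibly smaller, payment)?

Monthly rate r = 29.1%/12 = 2.425% = 0.02425.
Recurrence: B ← B·(1+r) − £45.00.
Month 1: interest £36.38; balance after payment £1,491.38.
Month 2: interest £36.17; balance after payment £1,482.54.
Closed form: n = −ln(1 − rB₀/P)/ln(1+r) = −ln(0.19167)/ln(1.02425) ≈ 68.946, so the balance reaches zero during payment 69.

69 months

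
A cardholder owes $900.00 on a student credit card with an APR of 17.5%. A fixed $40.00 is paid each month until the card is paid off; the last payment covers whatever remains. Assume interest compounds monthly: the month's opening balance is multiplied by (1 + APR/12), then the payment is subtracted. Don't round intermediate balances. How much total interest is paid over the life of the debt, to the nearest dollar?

Monthly rate r = 17.5%/12 = 1.45833% = 0.0145833.
Payoff takes n = ⌈−ln(1 − rB₀/P)/ln(1+r)⌉ = ⌈27.468⌉ = 28 payments; the last is $18.79.
Total paid = 27·$40.00 + $18.79 = $1,098.79.
Total interest = total paid − principal = $1,098.79 − $900.00 = $198.79.

$199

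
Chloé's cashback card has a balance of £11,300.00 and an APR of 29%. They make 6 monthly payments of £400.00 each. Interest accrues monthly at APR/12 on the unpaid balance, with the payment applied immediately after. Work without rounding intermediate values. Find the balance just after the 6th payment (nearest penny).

£10,490.98

Monthly rate r = 29%/12 = 2.41667% = 0.0241667.
Each month: B ← B·(1+r) − £400.00.
Month 1: interest £273.08; balance after payment £11,173.08.
Month 2: interest £270.02; balance after payment £11,043.10.
Month 3: interest £266.87; balance after payment £10,909.97.
Month 4: interest £263.66; balance after payment £10,773.63.
Month 5: interest £260.36; balance after payment £10,633.99.
Month 6: interest £256.99; balance after payment £10,490.98.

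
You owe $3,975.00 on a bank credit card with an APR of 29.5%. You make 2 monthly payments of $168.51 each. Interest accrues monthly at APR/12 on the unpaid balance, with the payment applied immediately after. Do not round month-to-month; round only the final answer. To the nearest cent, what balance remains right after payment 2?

Monthly rate r = 29.5%/12 = 2.45833% = 0.0245833.
Each month: B ← B·(1+r) − $168.51.
Month 1: interest $97.72; balance after payment $3,904.21.
Month 2: interest $95.98; balance after payment $3,831.68.

$3,831.68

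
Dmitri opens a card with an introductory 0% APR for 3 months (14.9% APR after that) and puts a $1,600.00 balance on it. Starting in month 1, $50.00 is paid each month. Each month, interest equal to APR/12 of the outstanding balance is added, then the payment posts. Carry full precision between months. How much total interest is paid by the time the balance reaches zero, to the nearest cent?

$358.84

Promo months 1–3 at r₀ = 0%/12 = 0; months 4+ at r₁ = 14.9%/12 = 0.0124167.
After month 3 (no interest yet): B = $1,600.00 − 3·$50.00 = $1,450.00.
Then at r₁ with $50.00/mo: n₂ = −ln(1 − r₁·B/P)/ln(1+r₁) ≈ 36.18 → 37 more payments.
Total paid = 39·$50.00 + $8.84 = $1,958.84; interest = $1,958.84 − $1,600.00 = $358.84.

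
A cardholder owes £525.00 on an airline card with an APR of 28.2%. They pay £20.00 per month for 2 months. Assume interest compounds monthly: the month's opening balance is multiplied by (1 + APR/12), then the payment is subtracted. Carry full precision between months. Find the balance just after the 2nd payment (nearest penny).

Monthly rate r = 28.2%/12 = 2.35% = 0.0235.
Each month: B ← B·(1+r) − £20.00.
Month 1: interest £12.34; balance after payment £517.34.
Month 2: interest £12.16; balance after payment £509.49.

£509.49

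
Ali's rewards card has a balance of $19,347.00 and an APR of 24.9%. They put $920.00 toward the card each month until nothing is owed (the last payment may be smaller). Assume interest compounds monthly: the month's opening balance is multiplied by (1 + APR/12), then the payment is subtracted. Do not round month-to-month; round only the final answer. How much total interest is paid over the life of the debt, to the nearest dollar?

$6,337

Monthly rate r = 24.9%/12 = 2.075% = 0.02075.
Payoff takes n = ⌈−ln(1 − rB₀/P)/ln(1+r)⌉ = ⌈27.916⌉ = 28 payments; the last is $843.83.
Total paid = 27·$920.00 + $843.83 = $25,683.83.
Total interest = total paid − principal = $25,683.83 − $19,347.00 = $6,336.83.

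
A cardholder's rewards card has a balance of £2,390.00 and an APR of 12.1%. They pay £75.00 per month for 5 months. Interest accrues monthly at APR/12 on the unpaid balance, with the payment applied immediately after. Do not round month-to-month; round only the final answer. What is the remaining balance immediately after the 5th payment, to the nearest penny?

Monthly rate r = 12.1%/12 = 1.00833% = 0.0100833.
Each month: B ← B·(1+r) − £75.00.
Month 1: interest £24.10; balance after payment £2,339.10.
Month 2: interest £23.59; balance after payment £2,287.69.
Month 3: interest £23.07; balance after payment £2,235.75.
Month 4: interest £22.54; balance after payment £2,183.30.
Month 5: interest £22.01; balance after payment £2,130.31.

£2,130.31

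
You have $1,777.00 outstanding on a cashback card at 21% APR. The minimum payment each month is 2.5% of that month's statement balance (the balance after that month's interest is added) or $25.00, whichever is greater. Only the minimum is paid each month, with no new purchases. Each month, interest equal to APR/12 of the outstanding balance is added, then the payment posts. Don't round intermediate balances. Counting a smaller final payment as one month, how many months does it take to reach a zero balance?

142 months

Monthly rate r = 21%/12 = 1.75% = 0.0175.
While 2.5% of the post-interest balance exceeds $25.00, each month B ← (B·(1+r))·(1 − 0.025), i.e. B shrinks by the factor (1+r)·0.975 = 0.99206.
This holds for months 1–75. Entering month 76 the balance is $977.50; 2.5% of the post-interest balance is now below $25.00, so the flat $25.00 minimum applies from here.
From month 76 a fixed $25.00 at rate r clears $977.50 in 67 more payments. Total: 75 + 67 = 142 months.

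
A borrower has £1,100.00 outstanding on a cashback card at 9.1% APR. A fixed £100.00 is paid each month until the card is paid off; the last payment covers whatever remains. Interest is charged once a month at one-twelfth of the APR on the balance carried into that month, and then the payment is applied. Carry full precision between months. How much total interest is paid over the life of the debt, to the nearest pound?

Monthly rate r = 9.1%/12 = 0.758333% = 0.00758333.
Payoff takes n = ⌈−ln(1 − rB₀/P)/ln(1+r)⌉ = ⌈11.530⌉ = 12 payments; the last is £53.05.
Total paid = 11·£100.00 + £53.05 = £1,153.05.
Total interest = total paid − principal = £1,153.05 − £1,100.00 = £53.05.

£53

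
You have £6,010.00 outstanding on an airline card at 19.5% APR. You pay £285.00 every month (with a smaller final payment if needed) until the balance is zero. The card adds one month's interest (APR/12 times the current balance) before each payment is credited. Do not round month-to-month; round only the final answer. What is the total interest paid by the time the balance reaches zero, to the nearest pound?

Monthly rate r = 19.5%/12 = 1.625% = 0.01625.
Payoff takes n = ⌈−ln(1 − rB₀/P)/ln(1+r)⌉ = ⌈26.029⌉ = 27 payments; the last is £8.44.
Total paid = 26·£285.00 + £8.44 = £7,418.44.
Total interest = total paid − principal = £7,418.44 − £6,010.00 = £1,408.44.

£1,408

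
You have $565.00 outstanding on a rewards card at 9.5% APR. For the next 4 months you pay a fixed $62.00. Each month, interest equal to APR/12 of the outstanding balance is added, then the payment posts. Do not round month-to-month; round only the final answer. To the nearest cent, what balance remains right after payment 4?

Monthly rate r = 9.5%/12 = 0.791667% = 0.00791667.
Each month: B ← B·(1+r) − $62.00.
Month 1: interest $4.47; balance after payment $507.47.
Month 2: interest $4.02; balance after payment $449.49.
Month 3: interest $3.56; balance after payment $391.05.
Month 4: interest $3.10; balance after payment $332.14.

$332.14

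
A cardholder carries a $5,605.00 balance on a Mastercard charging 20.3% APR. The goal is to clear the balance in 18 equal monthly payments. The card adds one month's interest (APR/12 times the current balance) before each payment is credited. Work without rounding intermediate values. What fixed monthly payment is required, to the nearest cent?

$363.81

Monthly rate r = 20.3%/12 = 1.69167% = 0.0169167.
Level-payment amortization: P = B₀·r / (1 − (1+r)^(−n)) = 5605.00·0.0169167 / (1 − 1.01692^(−18)).
Denominator 1 − (1+r)^(−18) = 0.260627275.
P = 94.8179 / 0.260627275 ≈ 363.81.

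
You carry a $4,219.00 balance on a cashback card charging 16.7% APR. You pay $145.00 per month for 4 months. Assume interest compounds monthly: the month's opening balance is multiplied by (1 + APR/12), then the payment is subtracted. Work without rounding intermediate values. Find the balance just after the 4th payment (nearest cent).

$3,866.59

Monthly rate r = 16.7%/12 = 1.39167% = 0.0139167.
Each month: B ← B·(1+r) − $145.00.
Month 1: interest $58.71; balance after payment $4,132.71.
Month 2: interest $57.51; balance after payment $4,045.23.
Month 3: interest $56.30; balance after payment $3,956.52.
Month 4: interest $55.06; balance after payment $3,866.59.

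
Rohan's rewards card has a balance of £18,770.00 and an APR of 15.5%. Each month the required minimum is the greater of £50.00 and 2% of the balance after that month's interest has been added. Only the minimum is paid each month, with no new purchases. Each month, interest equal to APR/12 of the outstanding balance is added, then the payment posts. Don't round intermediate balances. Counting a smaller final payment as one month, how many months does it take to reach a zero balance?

Monthly rate r = 15.5%/12 = 1.29167% = 0.0129167.
While 2% of the post-interest balance exceeds £50.00, each month B ← (B·(1+r))·(1 − 0.02), i.e. B shrinks by the factor (1+r)·0.98 = 0.99266.
This holds for months 1–276. Entering month 277 the balance is £2,455.88; 2% of the post-interest balance is now below £50.00, so the flat £50.00 minimum applies from here.
From month 277 a fixed £50.00 at rate r clears £2,455.88 in 79 more payments. Total: 276 + 79 = 355 months.

355 months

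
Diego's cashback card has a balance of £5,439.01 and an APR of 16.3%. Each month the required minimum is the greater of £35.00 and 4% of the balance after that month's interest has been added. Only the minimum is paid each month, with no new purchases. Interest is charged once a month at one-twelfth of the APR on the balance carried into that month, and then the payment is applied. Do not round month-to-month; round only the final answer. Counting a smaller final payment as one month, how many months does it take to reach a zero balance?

98 months

Monthly rate r = 16.3%/12 = 1.35833% = 0.0135833.
While 4% of the post-interest balance exceeds £35.00, each month B ← (B·(1+r))·(1 − 0.04), i.e. B shrinks by the factor (1+r)·0.96 = 0.97304.
This holds for months 1–68. Entering month 69 the balance is £848.02; 4% of the post-interest balance is now below £35.00, so the flat £35.00 minimum applies from here.
From month 69 a fixed £35.00 at rate r clears £848.02 in 30 more payments. Total: 68 + 30 = 98 months.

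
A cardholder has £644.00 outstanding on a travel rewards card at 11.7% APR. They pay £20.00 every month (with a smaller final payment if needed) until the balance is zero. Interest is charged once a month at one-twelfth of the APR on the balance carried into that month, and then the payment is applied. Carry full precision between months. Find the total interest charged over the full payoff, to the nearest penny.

Monthly rate r = 11.7%/12 = 0.975% = 0.00975.
Payoff takes n = ⌈−ln(1 − rB₀/P)/ln(1+r)⌉ = ⌈38.835⌉ = 39 payments; the last is £16.71.
Total paid = 38·£20.00 + £16.71 = £776.71.
Total interest = total paid − principal = £776.71 − £644.00 = £132.71.

£132.71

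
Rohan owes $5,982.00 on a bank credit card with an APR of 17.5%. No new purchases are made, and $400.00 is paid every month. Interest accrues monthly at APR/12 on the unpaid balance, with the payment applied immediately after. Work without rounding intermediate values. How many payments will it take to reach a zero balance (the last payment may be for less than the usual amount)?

17 months

Monthly rate r = 17.5%/12 = 1.45833% = 0.0145833.
Recurrence: B ← B·(1+r) − $400.00.
Month 1: interest $87.24; balance after payment $5,669.24.
Month 2: interest $82.68; balance after payment $5,351.91.
Closed form: n = −ln(1 − rB₀/P)/ln(1+r) = −ln(0.78191)/ln(1.01458) ≈ 16.993, so the balance reaches zero during payment 17.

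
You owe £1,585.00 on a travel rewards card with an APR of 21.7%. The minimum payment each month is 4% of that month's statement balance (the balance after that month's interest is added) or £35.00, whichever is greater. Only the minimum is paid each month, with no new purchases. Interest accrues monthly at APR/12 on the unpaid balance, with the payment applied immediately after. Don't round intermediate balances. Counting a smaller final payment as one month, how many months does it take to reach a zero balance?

60 months

Monthly rate r = 21.7%/12 = 1.80833% = 0.0180833.
While 4% of the post-interest balance exceeds £35.00, each month B ← (B·(1+r))·(1 − 0.04), i.e. B shrinks by the factor (1+r)·0.96 = 0.97736.
This holds for months 1–27. Entering month 28 the balance is £854.09; 4% of the post-interest balance is now below £35.00, so the flat £35.00 minimum applies from here.
From month 28 a fixed £35.00 at rate r clears £854.09 in 33 more payments. Total: 27 + 33 = 60 months.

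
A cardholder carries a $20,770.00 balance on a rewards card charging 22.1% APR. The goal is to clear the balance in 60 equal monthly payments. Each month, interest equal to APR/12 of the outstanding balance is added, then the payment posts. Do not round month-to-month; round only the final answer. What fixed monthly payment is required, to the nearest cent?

$574.83

Monthly rate r = 22.1%/12 = 1.84167% = 0.0184167.
Level-payment amortization: P = B₀·r / (1 − (1+r)^(−n)) = 20770.00·0.0184167 / (1 − 1.01842^(−60)).
Denominator 1 − (1+r)^(−60) = 0.665443003.
P = 382.514 / 0.665443003 ≈ 574.83.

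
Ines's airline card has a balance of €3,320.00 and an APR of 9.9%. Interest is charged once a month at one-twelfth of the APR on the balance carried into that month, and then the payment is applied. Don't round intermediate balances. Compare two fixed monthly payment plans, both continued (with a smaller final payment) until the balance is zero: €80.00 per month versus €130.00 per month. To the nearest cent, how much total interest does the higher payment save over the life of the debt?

Monthly rate r = 9.9%/12 = 0.825% = 0.00825.
At €80.00/mo: n = ⌈−ln(1 − rB₀/P)/ln(1+r)⌉ = 52 payments (last €0.94); total interest = total paid − €3,320.00 = €760.94.
At €130.00/mo: 29 payments (last €103.67); total interest €423.67.
Interest saved = €760.94 − €423.67 = €337.27.

€337.27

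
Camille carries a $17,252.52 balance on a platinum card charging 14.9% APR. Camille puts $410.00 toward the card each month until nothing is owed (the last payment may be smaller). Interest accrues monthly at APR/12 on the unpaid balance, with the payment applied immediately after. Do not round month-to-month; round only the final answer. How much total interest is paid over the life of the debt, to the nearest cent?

Monthly rate r = 14.9%/12 = 1.24167% = 0.0124167.
Payoff takes n = ⌈−ln(1 − rB₀/P)/ln(1+r)⌉ = ⌈59.898⌉ = 60 payments; the last is $368.59.
Total paid = 59·$410.00 + $368.59 = $24,558.59.
Total interest = total paid − principal = $24,558.59 − $17,252.52 = $7,306.07.

$7,306.07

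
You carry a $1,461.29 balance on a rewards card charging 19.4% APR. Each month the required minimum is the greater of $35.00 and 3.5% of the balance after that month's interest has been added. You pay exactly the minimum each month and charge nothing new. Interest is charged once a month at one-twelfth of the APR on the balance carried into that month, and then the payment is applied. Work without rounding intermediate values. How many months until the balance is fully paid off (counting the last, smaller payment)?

58 months

Monthly rate r = 19.4%/12 = 1.61667% = 0.0161667.
While 3.5% of the post-interest balance exceeds $35.00, each month B ← (B·(1+r))·(1 − 0.035), i.e. B shrinks by the factor (1+r)·0.965 = 0.9806.
This holds for months 1–21. Entering month 22 the balance is $968.44; 3.5% of the post-interest balance is now below $35.00, so the flat $35.00 minimum applies from here.
From month 22 a fixed $35.00 at rate r clears $968.44 in 37 more payments. Total: 21 + 37 = 58 months.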